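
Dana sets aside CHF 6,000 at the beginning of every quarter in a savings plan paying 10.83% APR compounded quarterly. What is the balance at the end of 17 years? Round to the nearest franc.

i = 0.1083/4 = 0.027075 per quarter; n = 17·4 = 68.
FV = 6000 × [(1+0.027075)^68 − 1] / 0.027075 × (1+i) = 6000 × 195.400861 = 1,172,405.1671
(Beginning-of-period payments → annuity-due factor ×(1+i).)

CHF 1,172,405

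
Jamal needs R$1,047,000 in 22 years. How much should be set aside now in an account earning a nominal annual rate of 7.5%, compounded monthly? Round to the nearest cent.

R$202,111.41

Periodic rate i = 0.075/12 = 0.00625; n = 22 × 12 = 264 periods.
PV = FV·(1+i)^(−n) = 1,047,000 × 0.193039 = 202,111.4093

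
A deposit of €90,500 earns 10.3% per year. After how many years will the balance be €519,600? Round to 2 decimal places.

17.83 years

(1+i)^n = 519600/90500 = 5.74144, so n = ln 5.74144 / ln 1.103 = 17.8276 years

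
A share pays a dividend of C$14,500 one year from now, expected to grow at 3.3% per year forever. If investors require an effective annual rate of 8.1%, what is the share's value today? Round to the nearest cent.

C$302,083.33

PV = D₁/(r − g) = 14500/(0.081 − 0.033) = 302,083.3333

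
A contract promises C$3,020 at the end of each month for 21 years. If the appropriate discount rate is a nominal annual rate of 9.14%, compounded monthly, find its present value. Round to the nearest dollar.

C$337,910

i = 0.0914/12 = 0.00761667 per month; n = 21·12 = 252.
PV = 3020 × [1 − (1+0.00761667)^(−252)] / 0.00761667 = 3020 × 111.890714 = 337,909.9572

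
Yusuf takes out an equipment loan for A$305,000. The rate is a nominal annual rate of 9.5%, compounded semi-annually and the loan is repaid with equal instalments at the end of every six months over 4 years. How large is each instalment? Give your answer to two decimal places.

A$46,714.40

Periodic rate i = 0.095/2 = 0.0475; n = 4 × 2 = 8 periods.
Annuity-PV factor = 6.529036; PMT = 305000 / 6.529036 = 46,714.3977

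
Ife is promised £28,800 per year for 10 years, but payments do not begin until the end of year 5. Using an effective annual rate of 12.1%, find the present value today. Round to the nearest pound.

£102,627

PV at t=4 (ordinary 10-year annuity): 28800 × a(10|0.121) = 28800 × 5.627169 = 162,062.4692
PV₀ = 162,062.4692 / (1+0.121)^4 = 162,062.4692 / 1.579147 = 102,626.6142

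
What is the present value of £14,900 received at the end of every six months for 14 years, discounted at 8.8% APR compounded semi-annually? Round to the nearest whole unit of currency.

i = 0.088/2 = 0.044 per half-year; n = 14·2 = 28.
Annuity factor a(28|0.044) = 15.920624; PV = 14900 × 15.920624 = 237,217.2924

£237,217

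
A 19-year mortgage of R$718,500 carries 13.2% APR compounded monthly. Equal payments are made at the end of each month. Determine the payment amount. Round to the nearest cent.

Periodic rate i = 0.132/12 = 0.011; n = 19 × 12 = 228 periods.
PMT = 718500 / ( [1 − (1+0.011)^(−228)] / 0.011 ) = 718500 / 83.404209 = 8,614.6731

R$8,614.67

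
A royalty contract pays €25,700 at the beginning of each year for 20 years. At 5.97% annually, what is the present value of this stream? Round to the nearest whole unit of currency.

Annuity factor a(20|0.0597) × (1+i) = 12.184333; PV = 25700 × 12.184333 = 313,137.3505
Payments are at the start of each period, so multiply by (1+i).

€313,137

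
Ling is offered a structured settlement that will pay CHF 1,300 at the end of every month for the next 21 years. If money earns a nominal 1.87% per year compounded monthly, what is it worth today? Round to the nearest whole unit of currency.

CHF 270,758

i = 0.0187/12 = 0.00155833 per month; n = 21·12 = 252.
PV = PMT · [1 − (1+i)^(−n)] / i = 1300 · 208.275266 = 270,757.8461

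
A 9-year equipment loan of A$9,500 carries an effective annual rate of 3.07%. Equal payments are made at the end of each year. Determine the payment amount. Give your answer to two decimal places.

A$1,224.11

PMT = 9500 / ( [1 − (1+0.0307)^(−9)] / 0.0307 ) = 9500 / 7.760755 = 1,224.1078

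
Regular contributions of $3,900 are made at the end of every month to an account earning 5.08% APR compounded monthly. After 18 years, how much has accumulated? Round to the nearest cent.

With 12 periods per year: i = 0.00423333, n = 216.
FV = 3900 × [(1+0.00423333)^216 − 1] / 0.00423333 = 3900 × 352.078655 = 1,373,106.7558

$1,373,106.76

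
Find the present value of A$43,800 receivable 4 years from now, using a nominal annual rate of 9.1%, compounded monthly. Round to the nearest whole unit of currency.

A$30,478

i = 0.091/12 = 0.00758333 per month; n = 4·12 = 48.
PV = FV·(1+i)^(−n) = 43,800 × 0.695846 = 30,478.0589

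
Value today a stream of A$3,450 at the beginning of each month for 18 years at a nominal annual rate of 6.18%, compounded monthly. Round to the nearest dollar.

Periodic rate i = 0.0618/12 = 0.00515; n = 18 × 12 = 216 periods.
PV = 3450 × [1 − (1+0.00515)^(−216)] / 0.00515 × (1+i) = 3450 × 130.823918 = 451,342.5159
(annuity-due: payments at period start, so ×(1+i).)

A$451,343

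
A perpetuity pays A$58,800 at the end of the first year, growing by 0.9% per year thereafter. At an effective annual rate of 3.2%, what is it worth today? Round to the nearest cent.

A$2,556,521.74

PV = PMT / (i − g) = 58800 / (0.032 − 0.009) = 58800 / 0.023000 = 2,556,521.7391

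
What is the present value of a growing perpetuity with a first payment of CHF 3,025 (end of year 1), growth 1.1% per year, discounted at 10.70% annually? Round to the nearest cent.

CHF 31,510.42

PV = D₁/(r − g) = 3025/(0.107 − 0.011) = 31,510.4167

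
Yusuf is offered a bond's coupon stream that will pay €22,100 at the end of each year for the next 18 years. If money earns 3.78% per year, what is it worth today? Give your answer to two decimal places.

PV = PMT · [1 − (1+i)^(−n)] / i = 22100 · 12.888702 = 284,840.3099

€284,840.31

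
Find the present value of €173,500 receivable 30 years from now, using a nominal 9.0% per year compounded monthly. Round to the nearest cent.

€11,778.22

i = 0.09/12 = 0.0075 per month; n = 30·12 = 360.
PV = FV·(1+i)^(−n) = 173,500 × 0.067886 = 11,778.2223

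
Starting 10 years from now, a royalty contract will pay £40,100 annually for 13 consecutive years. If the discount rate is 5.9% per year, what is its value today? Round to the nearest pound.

PV at t=9 (ordinary 13-year annuity): 40100 × a(13|0.059) = 40100 × 8.904626 = 357,075.4892
Discount back 9 years: 357,075.4892 × (1+0.059)^(−9) = 357,075.4892 × 0.596948 = 213,155.4292

£213,155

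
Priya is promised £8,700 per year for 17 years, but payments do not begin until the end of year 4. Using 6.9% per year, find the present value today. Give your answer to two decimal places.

£70,015.31

PV at t=3 (ordinary 17-year annuity): 8700 × a(17|0.069) = 8700 × 9.831208 = 85,531.5113
PV₀ = 85,531.5113 / (1+0.069)^3 = 85,531.5113 / 1.221612 = 70,015.3123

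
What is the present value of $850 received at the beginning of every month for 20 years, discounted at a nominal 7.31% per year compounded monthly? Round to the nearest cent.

$107,702.94

i = 0.0731/12 = 0.00609167 per month; n = 20·12 = 240.
PV = 850 × [1 − (1+0.00609167)^(−240)] / 0.00609167 × (1+i) = 850 × 126.709338 = 107,702.9374
(Beginning-of-period payments → annuity-due factor ×(1+i).)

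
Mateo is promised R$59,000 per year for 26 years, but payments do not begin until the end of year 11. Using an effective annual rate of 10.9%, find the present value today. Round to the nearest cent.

PV at t=10 (ordinary 26-year annuity): 59000 × a(26|0.109) = 59000 × 8.551505 = 504,538.8062
PV₀ = 504,538.8062 / (1+0.109)^10 = 504,538.8062 / 2.813944 = 179,299.5146

R$179,299.51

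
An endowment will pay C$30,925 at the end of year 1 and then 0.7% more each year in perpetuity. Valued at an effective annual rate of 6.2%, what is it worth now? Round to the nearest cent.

C$562,272.73

PV = PMT / (i − g) = 30925 / (0.062 − 0.007) = 30925 / 0.055000 = 562,272.7273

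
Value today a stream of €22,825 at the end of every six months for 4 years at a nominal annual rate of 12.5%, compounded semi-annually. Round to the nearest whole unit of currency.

€140,347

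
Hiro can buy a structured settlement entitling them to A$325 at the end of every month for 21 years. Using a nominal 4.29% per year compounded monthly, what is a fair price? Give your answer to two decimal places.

A$53,922.09

i = 0.0429/12 = 0.003575 per month; n = 21·12 = 252.
PV = 325 × [1 − (1+0.003575)^(−252)] / 0.003575 = 325 × 165.914122 = 53,922.0895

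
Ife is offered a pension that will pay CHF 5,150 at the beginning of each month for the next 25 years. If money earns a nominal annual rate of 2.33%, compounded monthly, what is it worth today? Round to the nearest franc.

CHF 1,172,451

With 12 periods per year: i = 0.00194167, n = 300.
PV = PMT · [1 − (1+i)^(−n)] / i × (1+i) = 5150 · 227.660470 = 1,172,451.4180
(Beginning-of-period payments → annuity-due factor ×(1+i).)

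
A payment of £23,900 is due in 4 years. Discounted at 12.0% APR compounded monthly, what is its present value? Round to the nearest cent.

£14,824.22

With 12 periods per year: i = 0.01, n = 48.
Discount factor = (1+0.01)^(−48) = 0.620260; PV = 23,900 × 0.620260 = 14,824.2237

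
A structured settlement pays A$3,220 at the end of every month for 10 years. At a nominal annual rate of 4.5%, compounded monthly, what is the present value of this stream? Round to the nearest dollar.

With 12 periods per year: i = 0.00375, n = 120.
PV = PMT · [1 − (1+i)^(−n)] / i = 3220 · 96.489324 = 310,695.6232

A$310,696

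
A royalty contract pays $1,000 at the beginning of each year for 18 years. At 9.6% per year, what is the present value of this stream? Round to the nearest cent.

PV = 1000 × [1 − (1+0.096)^(−18)] / 0.096 × (1+i) = 1000 × 9.224117 = 9,224.1175
Payments are at the start of each period, so multiply by (1+i).

$9,224.12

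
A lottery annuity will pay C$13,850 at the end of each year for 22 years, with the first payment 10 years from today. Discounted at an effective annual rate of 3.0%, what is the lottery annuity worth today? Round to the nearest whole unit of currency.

Value one period before first payment (t=9): 13850 × [1 − (1+0.03)^(−22)] / 0.03 = 13850 × 15.936917 = 220,726.2954
Discount back 9 years: 220,726.2954 × (1+0.03)^(−9) = 220,726.2954 × 0.766417 = 169,168.3261

C$169,168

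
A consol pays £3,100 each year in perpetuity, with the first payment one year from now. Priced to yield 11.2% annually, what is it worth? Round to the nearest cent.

£27,678.57

PV = C/r = 3100/0.112 = 27,678.5714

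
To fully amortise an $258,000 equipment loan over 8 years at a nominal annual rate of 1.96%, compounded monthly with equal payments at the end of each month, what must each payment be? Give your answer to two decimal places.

Periodic rate i = 0.0196/12 = 0.00163333; n = 8 × 12 = 96 periods.
Annuity-PV factor = 88.785077; PMT = 258000 / 88.785077 = 2,905.8937

$2,905.89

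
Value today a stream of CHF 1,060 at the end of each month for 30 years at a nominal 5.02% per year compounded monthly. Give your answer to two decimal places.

With 12 periods per year: i = 0.00418333, n = 360.
Annuity factor a(360|0.00418333) = 185.858198; PV = 1060 × 185.858198 = 197,009.6894

CHF 197,009.69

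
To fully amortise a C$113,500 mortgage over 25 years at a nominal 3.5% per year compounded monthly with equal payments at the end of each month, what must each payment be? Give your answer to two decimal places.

C$568.21

With 12 periods per year: i = 0.00291667, n = 300.
PMT = 113500 / ( [1 − (1+0.00291667)^(−300)] / 0.00291667 ) = 113500 / 199.750883 = 568.2078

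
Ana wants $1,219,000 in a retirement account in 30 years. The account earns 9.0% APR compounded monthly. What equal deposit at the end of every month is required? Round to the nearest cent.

$665.85

i = 0.09/12 = 0.0075 per month; n = 30·12 = 360.
PMT = 1.219e+06 / ( [(1+0.0075)^360 − 1] / 0.0075 ) = 1.219e+06 / 1830.743483 = 665.8497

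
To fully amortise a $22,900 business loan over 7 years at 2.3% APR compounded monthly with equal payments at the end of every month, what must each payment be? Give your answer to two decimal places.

With 12 periods per year: i = 0.00191667, n = 84.
PMT = 22900 / ( [1 − (1+0.00191667)^(−84)] / 0.00191667 ) = 22900 / 77.518299 = 295.4141

$295.41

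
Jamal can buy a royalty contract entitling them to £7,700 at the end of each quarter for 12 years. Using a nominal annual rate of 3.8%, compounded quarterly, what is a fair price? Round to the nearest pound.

£295,697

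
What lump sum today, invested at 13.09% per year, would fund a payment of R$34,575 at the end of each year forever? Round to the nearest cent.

PV = C/r = 34575/0.1309 = 264,132.9259

R$264,132.93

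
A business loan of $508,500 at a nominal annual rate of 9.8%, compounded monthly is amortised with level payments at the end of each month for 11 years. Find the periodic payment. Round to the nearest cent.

With 12 periods per year: i = 0.00816667, n = 132.
PMT = 508500 / ( [1 − (1+0.00816667)^(−132)] / 0.00816667 ) = 508500 / 80.599789 = 6,308.9495

$6,308.95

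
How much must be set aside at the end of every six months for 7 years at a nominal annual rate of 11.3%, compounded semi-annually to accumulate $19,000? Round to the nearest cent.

i = 0.113/2 = 0.0565 per half-year; n = 7·2 = 14.
FV-annuity factor = 20.506269; PMT = 19000 / 20.506269 = 926.5459

$926.55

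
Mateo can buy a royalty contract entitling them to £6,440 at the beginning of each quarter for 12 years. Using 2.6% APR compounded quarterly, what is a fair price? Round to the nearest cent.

£266,533.16

With 4 periods per year: i = 0.0065, n = 48.
PV = PMT · [1 − (1+i)^(−n)] / i × (1+i) = 6440 · 41.387136 = 266,533.1558
Payments are at the start of each period, so multiply by (1+i).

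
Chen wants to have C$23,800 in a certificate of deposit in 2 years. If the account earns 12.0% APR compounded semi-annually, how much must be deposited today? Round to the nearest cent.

C$18,851.83

Periodic rate i = 0.12/2 = 0.06; n = 2 × 2 = 4 periods.
PV = FV·(1+i)^(−n) = 23,800 × 0.792094 = 18,851.8292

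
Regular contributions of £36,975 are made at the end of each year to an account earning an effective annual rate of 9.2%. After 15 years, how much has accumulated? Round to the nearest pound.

£1,102,833

FV = PMT · [(1+i)^n − 1] / i = 36975 · 29.826437 = 1,102,832.5077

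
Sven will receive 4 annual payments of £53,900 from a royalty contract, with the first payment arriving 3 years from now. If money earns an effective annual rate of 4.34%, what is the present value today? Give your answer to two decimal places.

PV at t=2 (ordinary 4-year annuity): 53900 × a(4|0.0434) = 53900 × 3.600997 = 194,093.7152
PV₀ = 194,093.7152 / (1+0.0434)^2 = 194,093.7152 / 1.088684 = 178,282.9487

£178,282.95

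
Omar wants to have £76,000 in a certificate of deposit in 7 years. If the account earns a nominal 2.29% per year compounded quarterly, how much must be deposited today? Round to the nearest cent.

With 4 periods per year: i = 0.005725, n = 28.
Discount factor = (1+0.005725)^(−28) = 0.852278; PV = 76,000 × 0.852278 = 64,773.1040

£64,773.10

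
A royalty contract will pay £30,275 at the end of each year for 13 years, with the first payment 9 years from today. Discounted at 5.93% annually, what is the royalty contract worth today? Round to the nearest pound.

£169,740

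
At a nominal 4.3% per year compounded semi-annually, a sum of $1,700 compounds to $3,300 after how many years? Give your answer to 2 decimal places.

15.59 years

Periodic rate i = 0.043/2 = 0.0215.
n = ln(3300/1700) / ln(1+0.0215) = ln(1.94118) / 0.021272 = 31.1814 half-years
= 31.1814/2 years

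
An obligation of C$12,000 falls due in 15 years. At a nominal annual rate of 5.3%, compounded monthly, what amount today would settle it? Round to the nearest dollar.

C$5,428

i = 0.053/12 = 0.00441667 per month; n = 15·12 = 180.
PV = FV·(1+i)^(−n) = 12,000 × 0.452372 = 5,428.4689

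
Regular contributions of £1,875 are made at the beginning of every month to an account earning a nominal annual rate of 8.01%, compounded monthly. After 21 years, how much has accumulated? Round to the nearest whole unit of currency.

Periodic rate i = 0.0801/12 = 0.006675; n = 21 × 12 = 252 periods.
FV = 1875 × [(1+0.006675)^252 − 1] / 0.006675 × (1+i) = 1875 × 655.562951 = 1,229,180.5335
(annuity-due: payments at period start, so ×(1+i).)

£1,229,181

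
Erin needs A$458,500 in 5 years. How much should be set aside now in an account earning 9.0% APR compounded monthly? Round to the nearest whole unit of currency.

A$292,844

With 12 periods per year: i = 0.0075, n = 60.
PV = 458,500 / (1 + 0.0075)^60 = 458,500 / 1.565681 = 292,843.8118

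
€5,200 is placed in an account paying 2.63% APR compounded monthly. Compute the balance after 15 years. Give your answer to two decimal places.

With 12 periods per year: i = 0.00219167, n = 180.
FV = 5,200 × (1 + 0.00219167)^180 = 7,711.6097

€7,711.61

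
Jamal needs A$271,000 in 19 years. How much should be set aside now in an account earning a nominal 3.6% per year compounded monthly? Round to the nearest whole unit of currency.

A$136,885

With 12 periods per year: i = 0.003, n = 228.
PV = FV·(1+i)^(−n) = 271,000 × 0.505112 = 136,885.2212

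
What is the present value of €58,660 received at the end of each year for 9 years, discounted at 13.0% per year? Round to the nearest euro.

€301,023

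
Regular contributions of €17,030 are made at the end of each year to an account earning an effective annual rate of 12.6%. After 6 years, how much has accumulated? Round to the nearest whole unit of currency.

FV = 17030 × [(1+0.126)^6 − 1] / 0.126 = 17030 × 8.239070 = 140,311.3567

€140,311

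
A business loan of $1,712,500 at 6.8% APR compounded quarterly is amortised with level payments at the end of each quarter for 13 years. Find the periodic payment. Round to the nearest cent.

$49,867.93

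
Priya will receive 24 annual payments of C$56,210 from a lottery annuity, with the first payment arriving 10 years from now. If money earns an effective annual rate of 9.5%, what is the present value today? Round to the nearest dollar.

Value one period before first payment (t=9): 56210 × [1 − (1+0.095)^(−24)] / 0.095 = 56210 × 9.334148 = 524,672.4358
PV₀ = 524,672.4358 / (1+0.095)^9 = 524,672.4358 / 2.263222 = 231,825.4845

C$231,825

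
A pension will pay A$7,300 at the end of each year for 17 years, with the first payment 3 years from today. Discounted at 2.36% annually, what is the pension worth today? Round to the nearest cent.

Value one period before first payment (t=2): 7300 × [1 − (1+0.0236)^(−17)] / 0.0236 = 7300 × 13.871016 = 101,258.4167
Discount back 2 years: 101,258.4167 × (1+0.0236)^(−2) = 101,258.4167 × 0.954420 = 96,643.0389

A$96,643.04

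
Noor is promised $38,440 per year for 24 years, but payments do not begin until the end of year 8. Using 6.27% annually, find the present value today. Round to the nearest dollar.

PV at t=7 (ordinary 24-year annuity): 38440 × a(24|0.0627) = 38440 × 12.243213 = 470,629.1173
PV₀ = 470,629.1173 / (1+0.0627)^7 = 470,629.1173 / 1.530646 = 307,470.9070

$307,471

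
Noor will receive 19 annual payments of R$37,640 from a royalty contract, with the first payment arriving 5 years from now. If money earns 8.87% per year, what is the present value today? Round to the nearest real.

Value one period before first payment (t=4): 37640 × [1 − (1+0.0887)^(−19)] / 0.0887 = 37640 × 9.031004 = 339,927.0021
Discount back 4 years: 339,927.0021 × (1+0.0887)^(−4) = 339,927.0021 × 0.711815 = 241,965.1238

R$241,965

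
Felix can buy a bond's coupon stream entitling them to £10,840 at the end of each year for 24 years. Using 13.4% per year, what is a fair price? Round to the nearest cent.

Annuity factor a(24|0.134) = 7.097780; PV = 10840 × 7.097780 = 76,939.9333

£76,939.93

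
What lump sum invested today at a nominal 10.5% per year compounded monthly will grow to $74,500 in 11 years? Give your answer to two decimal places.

Periodic rate i = 0.105/12 = 0.00875; n = 11 × 12 = 132 periods.
PV = FV·(1+i)^(−n) = 74,500 × 0.316644 = 23,590.0017

$23,590.00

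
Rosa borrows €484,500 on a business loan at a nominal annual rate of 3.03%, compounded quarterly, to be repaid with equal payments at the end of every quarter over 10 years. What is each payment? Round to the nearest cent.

€14,085.54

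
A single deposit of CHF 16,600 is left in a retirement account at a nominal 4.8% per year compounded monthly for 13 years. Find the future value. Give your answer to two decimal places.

CHF 30,943.35

i = 0.048/12 = 0.004 per month; n = 13·12 = 156.
FV = PV·(1+i)^n = 16,600 × 1.864057 = 30,943.3469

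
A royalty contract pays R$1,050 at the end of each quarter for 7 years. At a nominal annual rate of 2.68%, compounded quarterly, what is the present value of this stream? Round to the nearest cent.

Periodic rate i = 0.0268/4 = 0.0067; n = 7 × 4 = 28 periods.
PV = PMT · [1 − (1+i)^(−n)] / i = 1050 · 25.452981 = 26,725.6303

R$26,725.63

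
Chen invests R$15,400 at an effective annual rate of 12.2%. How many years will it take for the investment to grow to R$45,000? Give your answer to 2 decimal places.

9.32 years

n = ln(45000/15400) / ln(1+0.122) = ln(2.92208) / 0.115113 = 9.3152 years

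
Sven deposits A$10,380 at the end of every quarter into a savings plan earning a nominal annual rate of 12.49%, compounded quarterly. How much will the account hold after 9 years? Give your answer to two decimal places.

A$673,158.39

Periodic rate i = 0.1249/4 = 0.031225; n = 9 × 4 = 36 periods.
Accumulation factor s(36|0.031225) = 64.851483; FV = 10380 × 64.851483 = 673,158.3897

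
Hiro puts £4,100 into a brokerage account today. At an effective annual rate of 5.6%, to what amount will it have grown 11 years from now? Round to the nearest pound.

£7,466

FV = PV·(1+i)^n = 4,100 × 1.820971 = 7,465.9823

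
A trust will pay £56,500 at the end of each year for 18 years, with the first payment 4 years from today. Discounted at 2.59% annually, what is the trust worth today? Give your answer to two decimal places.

Value one period before first payment (t=3): 56500 × [1 − (1+0.0259)^(−18)] / 0.0259 = 56500 × 14.242610 = 804,707.4750
Discount back 3 years: 804,707.4750 × (1+0.0259)^(−3) = 804,707.4750 × 0.926158 = 745,285.9706

£745,285.97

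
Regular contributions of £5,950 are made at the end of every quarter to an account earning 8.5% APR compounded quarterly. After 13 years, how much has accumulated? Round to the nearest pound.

i = 0.085/4 = 0.02125 per quarter; n = 13·4 = 52.
FV = PMT · [(1+i)^n − 1] / i = 5950 · 93.386952 = 555,652.3666

£555,652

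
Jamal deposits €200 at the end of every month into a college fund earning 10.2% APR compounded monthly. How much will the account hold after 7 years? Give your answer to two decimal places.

Periodic rate i = 0.102/12 = 0.0085; n = 7 × 12 = 84 periods.
Accumulation factor s(84|0.0085) = 121.881272; FV = 200 × 121.881272 = 24,376.2544

€24,376.25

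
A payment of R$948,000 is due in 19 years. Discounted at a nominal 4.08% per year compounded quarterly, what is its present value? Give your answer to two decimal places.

i = 0.0408/4 = 0.0102 per quarter; n = 19·4 = 76.
Discount factor = (1+0.0102)^(−76) = 0.462424; PV = 948,000 × 0.462424 = 438,377.9081

R$438,377.91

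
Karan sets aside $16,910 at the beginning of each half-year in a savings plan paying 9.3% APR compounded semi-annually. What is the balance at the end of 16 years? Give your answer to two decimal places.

$1,249,050.28

Periodic rate i = 0.093/2 = 0.0465; n = 16 × 2 = 32 periods.
FV = PMT · [(1+i)^n − 1] / i × (1+i) = 16910 · 73.864594 = 1,249,050.2847
(annuity-due: payments at period start, so ×(1+i).)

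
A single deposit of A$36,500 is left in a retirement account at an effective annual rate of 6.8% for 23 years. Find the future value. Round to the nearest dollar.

FV = PV·(1+i)^n = 36,500 × 4.540867 = 165,741.6570

A$165,742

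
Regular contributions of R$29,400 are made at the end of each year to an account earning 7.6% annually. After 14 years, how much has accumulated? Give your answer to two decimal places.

R$691,869.96

FV = PMT · [(1+i)^n − 1] / i = 29400 · 23.532992 = 691,869.9612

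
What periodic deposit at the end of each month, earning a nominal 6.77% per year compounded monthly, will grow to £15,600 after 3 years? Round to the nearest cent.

£392.03

i = 0.0677/12 = 0.00564167 per month; n = 3·12 = 36.
PMT = 15600 / ( [(1+0.00564167)^36 − 1] / 0.00564167 ) = 15600 / 39.792475 = 392.0339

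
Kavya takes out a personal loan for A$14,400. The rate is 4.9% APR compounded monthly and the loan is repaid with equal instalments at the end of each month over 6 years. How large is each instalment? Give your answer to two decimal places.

Periodic rate i = 0.049/12 = 0.00408333; n = 6 × 12 = 72 periods.
Annuity-PV factor = 62.271976; PMT = 14400 / 62.271976 = 231.2437

A$231.24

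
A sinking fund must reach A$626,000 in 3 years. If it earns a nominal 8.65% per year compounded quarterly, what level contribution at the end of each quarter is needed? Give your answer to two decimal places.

Periodic rate i = 0.0865/4 = 0.021625; n = 3 × 4 = 12 periods.
FV-annuity factor = 13.535314; PMT = 626000 / 13.535314 = 46,249.3875

A$46,249.39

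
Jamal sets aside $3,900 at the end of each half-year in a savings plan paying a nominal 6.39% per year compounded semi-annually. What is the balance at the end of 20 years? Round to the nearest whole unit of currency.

$307,411

Periodic rate i = 0.0639/2 = 0.03195; n = 20 × 2 = 40 periods.
FV = PMT · [(1+i)^n − 1] / i = 3900 · 78.823416 = 307,411.3208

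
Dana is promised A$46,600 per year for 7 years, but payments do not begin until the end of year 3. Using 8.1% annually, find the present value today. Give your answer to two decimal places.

Value one period before first payment (t=2): 46600 × [1 − (1+0.081)^(−7)] / 0.081 = 46600 × 5.188611 = 241,789.2886
Discount back 2 years: 241,789.2886 × (1+0.081)^(−2) = 241,789.2886 × 0.855753 = 206,911.9957

A$206,912.00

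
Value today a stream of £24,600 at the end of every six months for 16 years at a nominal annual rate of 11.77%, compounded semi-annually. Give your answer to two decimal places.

i = 0.1177/2 = 0.05885 per half-year; n = 16·2 = 32.
PV = 24600 × [1 − (1+0.05885)^(−32)] / 0.05885 = 24600 × 14.266193 = 350,948.3461

£350,948.35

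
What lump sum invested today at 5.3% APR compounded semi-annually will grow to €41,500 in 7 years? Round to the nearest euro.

€28,775

With 2 periods per year: i = 0.0265, n = 14.
PV = FV·(1+i)^(−n) = 41,500 × 0.693385 = 28,775.4911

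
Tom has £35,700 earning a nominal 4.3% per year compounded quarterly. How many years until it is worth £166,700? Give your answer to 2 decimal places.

Periodic rate i = 0.043/4 = 0.01075.
(1+i)^n = 166700/35700 = 4.66947, so n = ln 4.66947 / ln 1.01075 = 144.1222 quarters
= 144.1222/4 years

36.03 years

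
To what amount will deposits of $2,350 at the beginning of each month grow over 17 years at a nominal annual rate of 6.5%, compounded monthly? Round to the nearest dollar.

$876,857

i = 0.065/12 = 0.00541667 per month; n = 17·12 = 204.
FV = 2350 × [(1+0.00541667)^204 − 1] / 0.00541667 × (1+i) = 2350 × 373.130490 = 876,856.6521
(Beginning-of-period payments → annuity-due factor ×(1+i).)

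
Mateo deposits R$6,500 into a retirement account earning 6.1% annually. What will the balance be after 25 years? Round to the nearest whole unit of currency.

R$28,563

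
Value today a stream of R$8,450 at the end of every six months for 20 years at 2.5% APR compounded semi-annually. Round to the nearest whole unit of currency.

i = 0.025/2 = 0.0125 per half-year; n = 20·2 = 40.
PV = PMT · [1 − (1+i)^(−n)] / i = 8450 · 31.326933 = 264,712.5852

R$264,713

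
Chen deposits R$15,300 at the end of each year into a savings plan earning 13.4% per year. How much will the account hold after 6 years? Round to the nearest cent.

R$128,630.00

Accumulation factor s(6|0.134) = 8.407189; FV = 15300 × 8.407189 = 128,629.9959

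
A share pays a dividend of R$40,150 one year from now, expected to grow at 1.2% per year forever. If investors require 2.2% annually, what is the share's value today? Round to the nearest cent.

R$4,015,000.00

PV = PMT / (i − g) = 40150 / (0.022 − 0.012) = 40150 / 0.010000 = 4,015,000.0000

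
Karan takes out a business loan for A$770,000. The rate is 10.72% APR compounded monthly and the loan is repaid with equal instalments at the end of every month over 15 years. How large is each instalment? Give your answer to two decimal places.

A$8,616.89

i = 0.1072/12 = 0.00893333 per month; n = 15·12 = 180.
Annuity-PV factor = 89.359372; PMT = 770000 / 89.359372 = 8,616.8914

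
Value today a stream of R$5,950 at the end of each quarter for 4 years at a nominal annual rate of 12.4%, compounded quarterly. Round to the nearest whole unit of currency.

With 4 periods per year: i = 0.031, n = 16.
PV = 5950 × [1 − (1+0.031)^(−16)] / 0.031 = 5950 × 12.465610 = 74,170.3779

R$74,170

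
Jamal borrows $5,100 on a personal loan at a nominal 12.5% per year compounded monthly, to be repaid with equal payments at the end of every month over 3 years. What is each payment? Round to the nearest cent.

$170.61

Periodic rate i = 0.125/12 = 0.0104167; n = 3 × 12 = 36 periods.
Annuity-PV factor = 29.892126; PMT = 5100 / 29.892126 = 170.6135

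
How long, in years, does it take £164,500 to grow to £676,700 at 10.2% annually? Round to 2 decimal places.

14.56 years

(1+i)^n = 676700/164500 = 4.11368, so n = ln 4.11368 / ln 1.102 = 14.5616 years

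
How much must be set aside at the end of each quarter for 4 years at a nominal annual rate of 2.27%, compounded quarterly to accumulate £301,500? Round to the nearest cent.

£18,054.57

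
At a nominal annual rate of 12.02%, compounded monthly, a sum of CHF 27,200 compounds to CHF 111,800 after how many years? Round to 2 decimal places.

11.82 years

Periodic rate i = 0.1202/12 = 0.0100167.
(1+i)^n = 111800/27200 = 4.11029, so n = ln 4.11029 / ln 1.01002 = 141.8198 months
= 141.8198/12 years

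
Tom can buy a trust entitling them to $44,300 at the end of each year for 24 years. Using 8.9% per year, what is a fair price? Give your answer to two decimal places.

$433,433.02

PV = 44300 × [1 − (1+0.089)^(−24)] / 0.089 = 44300 × 9.784041 = 433,433.0208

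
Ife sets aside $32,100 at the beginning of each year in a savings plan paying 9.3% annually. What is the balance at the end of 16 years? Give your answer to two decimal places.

Accumulation factor s(16|0.093) × (1+i) = 37.006875; FV = 32100 × 37.006875 = 1,187,920.6817
(Beginning-of-period payments → annuity-due factor ×(1+i).)

$1,187,920.68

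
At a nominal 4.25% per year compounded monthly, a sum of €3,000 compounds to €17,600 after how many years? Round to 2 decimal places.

Periodic rate i = 0.0425/12 = 0.00354167.
n = ln(17600/3000) / ln(1+0.00354167) = ln(5.86667) / 0.003535 = 500.4474 months
= 500.4474/12 years

41.70 years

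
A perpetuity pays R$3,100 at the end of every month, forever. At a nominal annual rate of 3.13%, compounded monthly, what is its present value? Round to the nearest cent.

Periodic rate i = 0.0313/12 = 0.00260833.
PV = PMT / i = 3100 / 0.00260833 = 1,188,498.4026

R$1,188,498.40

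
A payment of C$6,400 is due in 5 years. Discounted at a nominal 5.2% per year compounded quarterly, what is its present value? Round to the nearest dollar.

With 4 periods per year: i = 0.013, n = 20.
PV = FV·(1+i)^(−n) = 6,400 × 0.772345 = 4,943.0052

C$4,943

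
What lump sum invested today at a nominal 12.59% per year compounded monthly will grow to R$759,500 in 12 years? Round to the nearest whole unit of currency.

With 12 periods per year: i = 0.0104917, n = 144.
PV = 759,500 / (1 + 0.0104917)^144 = 759,500 / 4.494838 = 168,971.6122

R$168,972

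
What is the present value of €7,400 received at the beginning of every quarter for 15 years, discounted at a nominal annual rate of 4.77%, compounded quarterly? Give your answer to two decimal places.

With 4 periods per year: i = 0.011925, n = 60.
Annuity factor a(60|0.011925) × (1+i) = 43.190617; PV = 7400 × 43.190617 = 319,610.5671
(Beginning-of-period payments → annuity-due factor ×(1+i).)

€319,610.57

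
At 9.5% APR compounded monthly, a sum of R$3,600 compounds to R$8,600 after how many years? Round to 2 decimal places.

9.20 years

Periodic rate i = 0.095/12 = 0.00791667.
n = ln(8600/3600) / ln(1+0.00791667) = ln(2.38889) / 0.007885 = 110.4342 months
= 110.4342/12 years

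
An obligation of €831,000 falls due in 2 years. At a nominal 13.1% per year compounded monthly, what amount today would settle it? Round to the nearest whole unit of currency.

With 12 periods per year: i = 0.0109167, n = 24.
PV = 831,000 / (1 + 0.0109167)^24 = 831,000 / 1.297683 = 640,372.1904

€640,372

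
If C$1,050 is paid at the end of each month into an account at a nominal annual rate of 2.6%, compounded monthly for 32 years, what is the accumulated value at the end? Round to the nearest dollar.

Periodic rate i = 0.026/12 = 0.00216667; n = 32 × 12 = 384 periods.
Accumulation factor s(384|0.00216667) = 598.081247; FV = 1050 × 598.081247 = 627,985.3094

C$627,985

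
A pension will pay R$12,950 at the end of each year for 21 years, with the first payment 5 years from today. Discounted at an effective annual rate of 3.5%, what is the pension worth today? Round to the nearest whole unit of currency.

R$165,869

Value one period before first payment (t=4): 12950 × [1 − (1+0.035)^(−21)] / 0.035 = 12950 × 14.697974 = 190,338.7660
PV₀ = 190,338.7660 / (1+0.035)^4 = 190,338.7660 / 1.147523 = 165,869.2382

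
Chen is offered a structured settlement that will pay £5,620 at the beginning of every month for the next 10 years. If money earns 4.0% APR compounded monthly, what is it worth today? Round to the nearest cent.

Periodic rate i = 0.04/12 = 0.00333333; n = 10 × 12 = 120 periods.
PV = 5620 × [1 − (1+0.00333333)^(−120)] / 0.00333333 × (1+i) = 5620 × 99.099409 = 556,938.6773
(annuity-due: payments at period start, so ×(1+i).)

£556,938.68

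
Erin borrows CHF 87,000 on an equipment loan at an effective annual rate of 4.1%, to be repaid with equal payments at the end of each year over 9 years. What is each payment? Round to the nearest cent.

CHF 11,754.27

PMT = 87000 / ( [1 − (1+0.041)^(−9)] / 0.041 ) = 87000 / 7.401566 = 11,754.2690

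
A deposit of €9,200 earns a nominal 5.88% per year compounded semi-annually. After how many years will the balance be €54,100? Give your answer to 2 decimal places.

30.57 years

Periodic rate i = 0.0588/2 = 0.0294.
n = ln(54100/9200) / ln(1+0.0294) = ln(5.88043) / 0.028976 = 61.1411 half-years
= 61.1411/2 years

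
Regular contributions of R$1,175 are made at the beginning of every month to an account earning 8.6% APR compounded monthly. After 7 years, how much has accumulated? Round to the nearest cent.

R$135,711.03

Periodic rate i = 0.086/12 = 0.00716667; n = 7 × 12 = 84 periods.
Accumulation factor s(84|0.00716667) × (1+i) = 115.498752; FV = 1175 × 115.498752 = 135,711.0336
(Beginning-of-period payments → annuity-due factor ×(1+i).)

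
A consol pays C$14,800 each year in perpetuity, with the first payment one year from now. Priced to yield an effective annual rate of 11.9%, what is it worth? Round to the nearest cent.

C$124,369.75

PV = PMT / i = 14800 / 0.119 = 124,369.7479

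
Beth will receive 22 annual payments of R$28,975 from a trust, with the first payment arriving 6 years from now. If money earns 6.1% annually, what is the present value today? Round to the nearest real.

R$257,254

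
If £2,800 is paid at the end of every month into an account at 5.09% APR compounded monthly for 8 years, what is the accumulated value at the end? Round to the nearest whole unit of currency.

£330,924

Periodic rate i = 0.0509/12 = 0.00424167; n = 8 × 12 = 96 periods.
FV = 2800 × [(1+0.00424167)^96 − 1] / 0.00424167 = 2800 × 118.187306 = 330,924.4573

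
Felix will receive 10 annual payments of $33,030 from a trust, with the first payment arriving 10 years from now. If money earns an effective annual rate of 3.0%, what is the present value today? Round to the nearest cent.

Value one period before first payment (t=9): 33030 × [1 − (1+0.03)^(−10)] / 0.03 = 33030 × 8.530203 = 281,752.5997
Discount back 9 years: 281,752.5997 × (1+0.03)^(−9) = 281,752.5997 × 0.766417 = 215,939.9068

$215,939.91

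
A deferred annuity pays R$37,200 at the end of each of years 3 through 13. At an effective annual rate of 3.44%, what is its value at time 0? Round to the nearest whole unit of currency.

Value one period before first payment (t=2): 37200 × [1 − (1+0.0344)^(−11)] / 0.0344 = 37200 × 9.031142 = 335,958.4837
Discount back 2 years: 335,958.4837 × (1+0.0344)^(−2) = 335,958.4837 × 0.934594 = 313,984.7742

R$313,985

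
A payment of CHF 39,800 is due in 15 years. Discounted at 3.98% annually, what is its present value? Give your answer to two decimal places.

Discount factor = (1+0.0398)^(−15) = 0.556869; PV = 39,800 × 0.556869 = 22,163.3740

CHF 22,163.37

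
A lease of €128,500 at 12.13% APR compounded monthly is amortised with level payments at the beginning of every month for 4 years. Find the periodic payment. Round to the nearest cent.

€3,358.16

i = 0.1213/12 = 0.0101083 per month; n = 4·12 = 48.
Annuity-PV factor × (1+i) = 38.264999; PMT = 128500 / 38.264999 = 3,358.1603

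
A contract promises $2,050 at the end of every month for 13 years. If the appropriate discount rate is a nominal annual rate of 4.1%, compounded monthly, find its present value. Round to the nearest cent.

$247,574.90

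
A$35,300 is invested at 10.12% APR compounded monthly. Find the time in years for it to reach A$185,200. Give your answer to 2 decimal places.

Periodic rate i = 0.1012/12 = 0.00843333.
(1+i)^n = 185200/35300 = 5.24646, so n = ln 5.24646 / ln 1.00843 = 197.3754 months
= 197.3754/12 years

16.45 years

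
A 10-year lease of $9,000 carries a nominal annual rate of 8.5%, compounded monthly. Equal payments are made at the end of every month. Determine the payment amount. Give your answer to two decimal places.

With 12 periods per year: i = 0.00708333, n = 120.
Annuity-PV factor = 80.654470; PMT = 9000 / 80.654470 = 111.5871

$111.59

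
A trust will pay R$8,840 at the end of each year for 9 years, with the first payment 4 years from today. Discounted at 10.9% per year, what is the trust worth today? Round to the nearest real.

R$36,027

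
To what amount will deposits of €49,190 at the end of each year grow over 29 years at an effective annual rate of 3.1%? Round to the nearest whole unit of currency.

€2,259,289

Accumulation factor s(29|0.031) = 45.929845; FV = 49190 × 45.929845 = 2,259,289.0551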